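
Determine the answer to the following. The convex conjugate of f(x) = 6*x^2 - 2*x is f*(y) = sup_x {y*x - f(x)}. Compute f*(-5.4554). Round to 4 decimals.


f*(y) = sup_x {y*x - a*x^2 - b*x} = sup_x {(y-b)*x - a*x^2}
FOC: (y - b) - 2a*x = 0 => x* = (y - b)/(2a)
x* = (-5.4554 + 2)/(2*6) = -0.288
f*(-5.4554) = (y-b)^2/(4a) = (-5.4554 + 2)^2/(4*6)
= 11.9398/24 = 0.4975


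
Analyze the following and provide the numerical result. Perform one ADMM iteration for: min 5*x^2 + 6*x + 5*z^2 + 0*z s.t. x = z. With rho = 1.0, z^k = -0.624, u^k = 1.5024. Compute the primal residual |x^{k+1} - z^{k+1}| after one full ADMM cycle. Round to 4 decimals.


ADMM iteration with rho = 1.0, z^k = -0.624, u^k = 1.5024
Step 1: x-update.
Minimize 5*x^2 + 6*x + (1.0/2)*(x + 0.624 + 1.5024)^2
FOC: (2*5 + 1.0)*x = -6 + 1.0*(-0.624 - 1.5024)
x^{k+1} = -0.7388
Step 2: z-update.
Minimize 5*z^2 + 0*z + (1.0/2)*(-0.7388 - z + 1.5024)^2
FOC: (2*5 + 1.0)*z = 0 + 1.0*(-0.7388 + 1.5024)
z^{k+1} = 0.0694
Step 3: u-update.
u^{k+1} = 1.5024 - 0.7388 - 0.0694 = 0.6942
Step 4: Primal residual = |-0.7388 - 0.0694| = 0.8082


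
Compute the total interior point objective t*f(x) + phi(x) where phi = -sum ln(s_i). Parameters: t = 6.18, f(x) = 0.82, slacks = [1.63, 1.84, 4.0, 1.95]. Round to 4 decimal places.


Step 1: Compute log-barrier.
ln values: [0.4886, 0.6098, 1.3863, 0.6678]
phi = -(0.4886 + 0.6098 + 1.3863 + 0.6678) = -3.1525
Step 2: Compute augmented objective.
t*f(x) = 6.18*0.82 = 5.0676
Total = 5.0676 - 3.1525 = 1.9151


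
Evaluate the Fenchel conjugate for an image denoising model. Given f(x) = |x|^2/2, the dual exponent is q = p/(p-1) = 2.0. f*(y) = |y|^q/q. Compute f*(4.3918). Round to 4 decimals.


The conjugate exponent q satisfies 1/p + 1/q = 1.
p = 2, so q = 2/(2 - 1) = 2.0
|y|^q = 4.3918^2.0 = 19.2879
f*(4.3918) = 19.2879 / 2.0 = 9.644


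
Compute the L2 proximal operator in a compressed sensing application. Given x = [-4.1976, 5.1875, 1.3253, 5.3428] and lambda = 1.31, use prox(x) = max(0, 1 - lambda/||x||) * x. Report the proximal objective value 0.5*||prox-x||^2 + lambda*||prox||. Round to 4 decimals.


Step 1: Compute ||x||.
||x|| = 8.6505
Step 2: Compute scaling factor.
scale = max(0, 1 - 1.31/8.6505) = 0.8486
Step 3: prox(x) = [-3.5619, 4.4019, 1.1246, 4.5337]
||prox(x)|| = 7.3405
Step 4: Proximal objective.
0.5*||prox-x||^2 = 0.8581
lambda*||prox|| = 9.6161
Total = 10.4742


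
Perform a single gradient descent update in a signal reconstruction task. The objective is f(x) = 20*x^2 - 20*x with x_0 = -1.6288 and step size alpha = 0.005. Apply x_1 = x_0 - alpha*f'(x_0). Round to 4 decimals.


We compute the gradient at x_0 and apply the update.
f'(x) = 40*x - 20
f'(-1.6288) = 40*-1.6288 - 20 = -85.152
x_1 = -1.6288 - 0.005*-85.152 = -1.203


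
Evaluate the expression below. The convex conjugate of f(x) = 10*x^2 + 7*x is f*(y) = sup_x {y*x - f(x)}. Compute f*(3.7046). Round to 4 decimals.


f*(y) = sup_x {y*x - a*x^2 - b*x} = sup_x {(y-b)*x - a*x^2}
FOC: (y - b) - 2a*x = 0 => x* = (y - b)/(2a)
x* = (3.7046 - 7)/(2*10) = -0.1648
f*(3.7046) = (y-b)^2/(4a) = (3.7046 - 7)^2/(4*10)
= 10.8597/40 = 0.2715


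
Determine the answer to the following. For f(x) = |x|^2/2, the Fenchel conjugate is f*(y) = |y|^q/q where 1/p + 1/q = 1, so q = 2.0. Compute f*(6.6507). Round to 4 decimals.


The conjugate exponent q satisfies 1/p + 1/q = 1.
p = 2, so q = 2/(2 - 1) = 2.0
|y|^q = 6.6507^2.0 = 44.2318
f*(6.6507) = 44.2318 / 2.0 = 22.1159


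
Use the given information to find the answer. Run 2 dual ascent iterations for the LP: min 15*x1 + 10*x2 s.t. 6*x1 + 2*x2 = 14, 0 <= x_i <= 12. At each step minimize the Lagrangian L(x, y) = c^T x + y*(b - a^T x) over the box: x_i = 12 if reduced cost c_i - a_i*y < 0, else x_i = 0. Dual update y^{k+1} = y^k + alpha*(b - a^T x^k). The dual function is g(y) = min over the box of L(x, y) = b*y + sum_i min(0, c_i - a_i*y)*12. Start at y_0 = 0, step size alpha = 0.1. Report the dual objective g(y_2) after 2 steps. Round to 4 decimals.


Dual ascent for LP: min 15*x1 + 10*x2, 6*x1 + 2*x2 = 14, 0 <= x_i <= 12
Step 1: y^k = 0.0, reduced costs: (15.0, 10.0)
  x^k = (0.0, 0.0), subgradient = b - a^T x = 14.0
  y^{k+1} = 0.0 + 0.1*14.0 = 1.4
Step 2: y^k = 1.4, reduced costs: (6.6, 7.2)
  x^k = (0.0, 0.0), subgradient = b - a^T x = 14.0
  y^{k+1} = 1.4 + 0.1*14.0 = 2.8
Dual objective at y_2 = 2.8: reduced costs (-1.8, 4.4), box minimizer x = (12.0, 0.0)
g(y_2) = b*y + (c1 - a1*y)*x1 + (c2 - a2*y)*x2 = 14*2.8 + (-1.8)*12.0 + 4.4*0.0 = 39.2 - 21.6 + 0.0 = 17.6


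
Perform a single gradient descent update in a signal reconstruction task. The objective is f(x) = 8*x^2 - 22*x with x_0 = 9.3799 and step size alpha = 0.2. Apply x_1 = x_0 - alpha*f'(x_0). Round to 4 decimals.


We compute the gradient at x_0 and apply the update.
f'(x) = 16*x - 22
f'(9.3799) = 16*9.3799 - 22 = 128.0784
x_1 = 9.3799 - 0.2*128.0784 = -16.2358


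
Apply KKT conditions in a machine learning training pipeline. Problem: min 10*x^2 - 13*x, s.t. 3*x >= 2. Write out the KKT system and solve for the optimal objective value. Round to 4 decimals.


Step 1: Try lambda = 0 (constraint inactive).
x_unc = 13/(2*10) = 0.65
Check: 3*0.65 = 1.95 < 2 -- violated!
Step 2: Constraint must be active: 3*x = 2
x* = 2/3 = 0.6667 (rounded; the exact value 2/3 is used below)
lambda = (2*10*(2/3) - 13)/3 = 0.1111
Step 3: Compute optimal value.
f(x*) = 10*(2/3)^2 - 13*(2/3) = -4.2222


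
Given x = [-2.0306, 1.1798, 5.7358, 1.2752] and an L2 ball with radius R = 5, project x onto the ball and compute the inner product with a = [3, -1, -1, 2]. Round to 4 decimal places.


Step 1: Compute ||x|| (intermediates to 6 decimals).
||x|| = sqrt((-2.0306)^2 + 1.1798^2 + 5.7358^2 + 1.2752^2) = 6.32778
Step 2: Project.
Since ||x|| > R, scale = R/||x|| = 5/6.32778 = 0.790167, proj(x) = scale * x
proj(x) = [-1.604513, 0.932239, 4.53224, 1.007621]
Step 3: Dot product.
a^T * proj(x) = 3*(-1.604513) - 1*0.932239 - 1*4.53224 + 2*1.007621 = -8.2628


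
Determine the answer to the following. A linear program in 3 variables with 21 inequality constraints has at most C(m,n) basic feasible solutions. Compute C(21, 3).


Each vertex corresponds to some choice of n active constraints out of m, so the number of vertices is at most C(m, n) = m! / (n!(m-n)!).
m = 21, n = 3
Numerator: 21 * 20 * 19
Denominator: 3! = 6
C(21, 3) = 1330


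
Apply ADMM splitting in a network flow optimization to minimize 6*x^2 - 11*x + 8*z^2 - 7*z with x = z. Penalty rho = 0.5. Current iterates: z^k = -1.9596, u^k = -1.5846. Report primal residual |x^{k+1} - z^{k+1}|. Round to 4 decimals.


ADMM iteration with rho = 0.5, z^k = -1.9596, u^k = -1.5846
Step 1: x-update.
Minimize 6*x^2 - 11*x + (0.5/2)*(x + 1.9596 - 1.5846)^2
FOC: (2*6 + 0.5)*x = 11 + 0.5*(-1.9596 + 1.5846)
x^{k+1} = 0.865
Step 2: z-update.
Minimize 8*z^2 - 7*z + (0.5/2)*(0.865 - z - 1.5846)^2
FOC: (2*8 + 0.5)*z = 7 + 0.5*(0.865 - 1.5846)
z^{k+1} = 0.4024
Step 3: u-update.
u^{k+1} = -1.5846 + 0.865 - 0.4024 = -1.122
Step 4: Primal residual = |0.865 - 0.4024| = 0.4626


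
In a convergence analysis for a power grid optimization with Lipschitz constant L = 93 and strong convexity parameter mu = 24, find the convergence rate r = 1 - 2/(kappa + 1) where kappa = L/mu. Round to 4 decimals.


Step 1: Compute the condition number.
kappa = L/mu = 93/24 = 3.875
Step 2: Compute the convergence rate.
r = 1 - 2/(kappa + 1) = 1 - 2*mu/(L + mu) = (L - mu)/(L + mu) = 69/117 = 0.5897


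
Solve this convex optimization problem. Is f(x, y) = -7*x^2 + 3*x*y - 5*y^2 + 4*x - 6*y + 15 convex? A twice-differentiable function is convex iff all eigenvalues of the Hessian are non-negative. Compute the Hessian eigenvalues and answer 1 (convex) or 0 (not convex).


The Hessian of f(x,y) = -7*x^2 + 3*x*y - 5*y^2 + 4*x - 6*y + 15 is:
H = [[-14, 3], [3, -10]]
Trace = -14 - 10 = -24
Determinant = -14*-10 - (3)^2 = 131
Discriminant = (-24)^2 - 4*131 = 52.0
Eigenvalues: lambda_1 = -15.6056, lambda_2 = -8.3944
The function is not convex.

0


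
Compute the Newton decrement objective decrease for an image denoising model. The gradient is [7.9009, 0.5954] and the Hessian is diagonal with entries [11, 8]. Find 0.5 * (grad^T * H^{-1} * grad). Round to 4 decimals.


Step 1: H is diagonal, so H^(-1) * g = [0.7183, 0.0744].
Step 2: g^T H^(-1) g = sum_i g_i^2 / H_ii
  = (7.9009)^2/11 + (0.5954)^2/8
  = 5.6749 + 0.0443 = 5.7192
Step 3: Objective decrease = 0.5 * g^T H^(-1) g = 2.8596


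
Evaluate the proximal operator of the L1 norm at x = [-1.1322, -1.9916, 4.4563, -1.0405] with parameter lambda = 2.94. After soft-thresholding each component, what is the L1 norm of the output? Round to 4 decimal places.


Soft-thresholding with lambda = 2.94:
prox(-1.1322) = sign(-1.1322)*max(|-1.1322| - 2.94, 0) = 0.0
prox(-1.9916) = sign(-1.9916)*max(|-1.9916| - 2.94, 0) = 0.0
prox(4.4563) = sign(4.4563)*max(|4.4563| - 2.94, 0) = 1.5163
prox(-1.0405) = sign(-1.0405)*max(|-1.0405| - 2.94, 0) = 0.0
prox(x) = [0.0, 0.0, 1.5163, 0.0]
||prox(x)||_1 = 0.0 + 0.0 + 1.5163 + 0.0 = 1.5163


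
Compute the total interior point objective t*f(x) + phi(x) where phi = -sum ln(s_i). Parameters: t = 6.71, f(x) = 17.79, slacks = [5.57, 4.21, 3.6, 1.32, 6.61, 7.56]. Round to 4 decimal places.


Step 1: Compute log-barrier.
ln values: [1.7174, 1.4375, 1.2809, 0.2776, 1.8886, 2.0229]
phi = -(1.7174 + 1.4375 + 1.2809 + 0.2776 + 1.8886 + 2.0229) = -8.6249
Step 2: Compute augmented objective.
t*f(x) = 6.71*17.79 = 119.3709
Total = 119.3709 - 8.6249 = 110.746


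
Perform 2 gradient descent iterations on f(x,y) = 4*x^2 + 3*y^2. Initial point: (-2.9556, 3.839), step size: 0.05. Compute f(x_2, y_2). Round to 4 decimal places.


Gradient descent on f(x,y) = 4*x^2 + 3*y^2.
Starting point: (-2.9556, 3.839), alpha = 0.05
Step 1: grad_x = 2*4*-2.9556 = -23.6448, grad_y = 2*3*3.839 = 23.034
  x_1 = -2.9556 - 0.05*-23.6448 = -1.7734
  y_1 = 3.839 - 0.05*23.034 = 2.6873
Step 2: grad_x = 2*4*-1.7734 = -14.1869, grad_y = 2*3*2.6873 = 16.1238
  x_2 = -1.7734 - 0.05*-14.1869 = -1.064
  y_2 = 2.6873 - 0.05*16.1238 = 1.8811
f(-1.064, 1.8811) = 4*(-1.064)^2 + 3*1.8811^2 = 15.1442


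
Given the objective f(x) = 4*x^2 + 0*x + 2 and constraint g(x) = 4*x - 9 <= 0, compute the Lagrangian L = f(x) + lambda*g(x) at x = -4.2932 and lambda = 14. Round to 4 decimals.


Step 1: Evaluate f(x).
f(-4.2932) = 4*(-4.2932)^2 + 0*(-4.2932) + 2 = 75.7263
Step 2: Evaluate g(x).
g(-4.2932) = 4*-4.2932 - 9 = -26.1728
Step 3: Compute Lagrangian.
L = 75.7263 + 14*-26.1728 = -290.6929


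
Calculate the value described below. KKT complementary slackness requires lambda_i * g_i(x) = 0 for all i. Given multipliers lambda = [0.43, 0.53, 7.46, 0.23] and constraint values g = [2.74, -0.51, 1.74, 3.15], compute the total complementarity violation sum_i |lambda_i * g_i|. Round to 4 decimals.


KKT complementary slackness check:
lambda_1 * g_1 = 0.43 * 2.74 = 1.1782
lambda_2 * g_2 = 0.53 * -0.51 = -0.2703
lambda_3 * g_3 = 7.46 * 1.74 = 12.9804
lambda_4 * g_4 = 0.23 * 3.15 = 0.7245
Total violation = 1.1782 + 0.2703 + 12.9804 + 0.7245 = 15.1534


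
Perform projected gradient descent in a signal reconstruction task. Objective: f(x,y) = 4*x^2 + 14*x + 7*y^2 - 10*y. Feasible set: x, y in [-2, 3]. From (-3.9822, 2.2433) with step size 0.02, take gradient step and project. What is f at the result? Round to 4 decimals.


Step 1: Compute gradient at (-3.9822, 2.2433).
grad_x = 2*4*-3.9822 + 14 = -17.8576
grad_y = 2*7*2.2433 - 10 = 21.4062
Step 2: Gradient step.
x_raw = -3.9822 - 0.02*-17.8576 = -3.625
y_raw = 2.2433 - 0.02*21.4062 = 1.8152
Step 3: Project onto [-2, 3].
x_proj = clip(-3.625) = -2.0
y_proj = clip(1.8152) = 1.8152
Step 4: Evaluate f.
f(-2.0, 1.8152) = -7.0877


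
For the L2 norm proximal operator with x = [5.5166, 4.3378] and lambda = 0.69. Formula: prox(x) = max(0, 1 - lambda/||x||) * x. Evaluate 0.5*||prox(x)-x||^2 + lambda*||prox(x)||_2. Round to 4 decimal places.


Step 1: Compute ||x||.
||x|| = 7.0178
Step 2: Compute scaling factor.
scale = max(0, 1 - 0.69/7.0178) = 0.9017
Step 3: prox(x) = [4.9742, 3.9113]
||prox(x)|| = 6.3278
Step 4: Proximal objective.
0.5*||prox-x||^2 = 0.2381
lambda*||prox|| = 4.3662
Total = 4.6042


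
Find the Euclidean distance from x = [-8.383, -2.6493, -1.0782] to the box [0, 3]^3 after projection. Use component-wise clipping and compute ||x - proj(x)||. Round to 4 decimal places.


Project each component onto [0, 3].
clip(-8.383) = 0.0, clip(-2.6493) = 0.0, clip(-1.0782) = 0.0
Projection = [0.0, 0.0, 0.0]
Squared diffs: [70.2747, 7.0188, 1.1625]
Distance = sqrt(78.456) = 8.8575


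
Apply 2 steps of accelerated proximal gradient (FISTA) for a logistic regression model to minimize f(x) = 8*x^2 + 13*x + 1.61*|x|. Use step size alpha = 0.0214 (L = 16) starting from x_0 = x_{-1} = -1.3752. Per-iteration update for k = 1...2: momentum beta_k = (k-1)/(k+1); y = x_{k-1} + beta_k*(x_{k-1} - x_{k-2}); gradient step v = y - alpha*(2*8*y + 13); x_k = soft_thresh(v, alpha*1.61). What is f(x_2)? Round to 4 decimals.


FISTA on f(x) = 8*x^2 + 13*x + 1.61*|x|
L = 16, alpha = 0.0214
Iteration 1: beta = 0.0, y = -1.3752 + 0.0*(-1.3752 + 1.3752) = -1.3752
  grad(y) = -9.0032, v = y - alpha*grad = -1.1825
  prox(v) = soft_thresh(-1.1825, 0.0345) = -1.1481
Iteration 2: beta = 0.3333, y = -1.1481 + 0.3333*(-1.1481 + 1.3752) = -1.0724
  grad(y) = -4.1579, v = y - alpha*grad = -0.9834
  prox(v) = soft_thresh(-0.9834, 0.0345) = -0.9489
f(x_2) = 8*(-0.9489)^2 + 13*(-0.9489) + 1.61*|-0.9489| = -3.6045


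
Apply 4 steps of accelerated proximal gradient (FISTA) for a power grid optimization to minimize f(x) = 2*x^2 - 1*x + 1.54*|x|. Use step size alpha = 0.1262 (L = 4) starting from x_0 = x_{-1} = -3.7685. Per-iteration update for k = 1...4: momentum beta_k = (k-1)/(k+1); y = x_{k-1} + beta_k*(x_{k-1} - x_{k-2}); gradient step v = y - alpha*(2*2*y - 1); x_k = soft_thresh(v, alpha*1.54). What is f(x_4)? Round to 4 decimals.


FISTA on f(x) = 2*x^2 - 1*x + 1.54*|x|
L = 4, alpha = 0.1262
Iteration 1: beta = 0.0, y = -3.7685 + 0.0*(-3.7685 + 3.7685) = -3.7685
  grad(y) = -16.074, v = y - alpha*grad = -1.74
  prox(v) = soft_thresh(-1.74, 0.1943) = -1.5456
Iteration 2: beta = 0.3333, y = -1.5456 + 0.3333*(-1.5456 + 3.7685) = -0.8047
  grad(y) = -4.2186, v = y - alpha*grad = -0.2723
  prox(v) = soft_thresh(-0.2723, 0.1943) = -0.0779
Iteration 3: beta = 0.5, y = -0.0779 + 0.5*(-0.0779 + 1.5456) = 0.6559
  grad(y) = 1.6237, v = y - alpha*grad = 0.451
  prox(v) = soft_thresh(0.451, 0.1943) = 0.2567
Iteration 4: beta = 0.6, y = 0.2567 + 0.6*(0.2567 + 0.0779) = 0.4574
  grad(y) = 0.8297, v = y - alpha*grad = 0.3527
  prox(v) = soft_thresh(0.3527, 0.1943) = 0.1584
f(x_4) = 2*0.1584^2 - 1*0.1584 + 1.54*|0.1584| = 0.1357


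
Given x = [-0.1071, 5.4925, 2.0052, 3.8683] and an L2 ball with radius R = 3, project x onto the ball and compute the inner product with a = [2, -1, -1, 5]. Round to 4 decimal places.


Step 1: Compute ||x|| (intermediates to 6 decimals).
||x|| = sqrt((-0.1071)^2 + 5.4925^2 + 2.0052^2 + 3.8683^2) = 7.011676
Step 2: Project.
Since ||x|| > R, scale = R/||x|| = 3/7.011676 = 0.427858, proj(x) = scale * x
proj(x) = [-0.045824, 2.35001, 0.857941, 1.655083]
Step 3: Dot product.
a^T * proj(x) = 2*(-0.045824) - 1*2.35001 - 1*0.857941 + 5*1.655083 = 4.9758


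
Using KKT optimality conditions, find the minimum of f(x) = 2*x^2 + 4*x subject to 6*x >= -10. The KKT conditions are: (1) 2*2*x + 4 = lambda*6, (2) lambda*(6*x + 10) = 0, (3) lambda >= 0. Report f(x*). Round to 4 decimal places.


Step 1: Try lambda = 0 (constraint inactive).
Stationarity: 2*2*x + 4 = 0
x* = -4/(2*2) = -1.0
Check constraint: 6*-1.0 = -6.0 >= -10 -- satisfied.
Step 2: Compute optimal value.
f(x*) = 2*(-1.0)^2 + 4*(-1.0) = -2.0


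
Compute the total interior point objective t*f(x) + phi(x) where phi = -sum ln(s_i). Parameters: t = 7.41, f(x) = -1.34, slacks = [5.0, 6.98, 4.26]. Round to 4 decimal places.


Step 1: Compute log-barrier.
ln values: [1.6094, 1.943, 1.4493]
phi = -(1.6094 + 1.943 + 1.4493) = -5.0018
Step 2: Compute augmented objective.
t*f(x) = 7.41*-1.34 = -9.9294
Total = -9.9294 - 5.0018 = -14.9312


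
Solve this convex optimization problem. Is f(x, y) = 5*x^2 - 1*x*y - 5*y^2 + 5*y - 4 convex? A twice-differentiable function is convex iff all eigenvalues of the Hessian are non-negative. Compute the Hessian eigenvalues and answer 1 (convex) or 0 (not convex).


The Hessian of f(x,y) = 5*x^2 - 1*x*y - 5*y^2 + 5*y - 4 is:
H = [[10, -1], [-1, -10]]
Trace = 10 - 10 = 0
Determinant = 10*-10 - (-1)^2 = -101
Discriminant = (0)^2 - 4*-101 = 404.0
Eigenvalues: lambda_1 = -10.0499, lambda_2 = 10.0499
The function is not convex.

0


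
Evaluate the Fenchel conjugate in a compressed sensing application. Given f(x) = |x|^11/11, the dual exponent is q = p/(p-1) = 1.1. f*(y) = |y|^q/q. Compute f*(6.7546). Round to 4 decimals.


The conjugate exponent q satisfies 1/p + 1/q = 1.
p = 11, so q = 11/(11 - 1) = 1.1
|y|^q = 6.7546^1.1 = 8.1764
f*(6.7546) = 8.1764 / 1.1 = 7.433


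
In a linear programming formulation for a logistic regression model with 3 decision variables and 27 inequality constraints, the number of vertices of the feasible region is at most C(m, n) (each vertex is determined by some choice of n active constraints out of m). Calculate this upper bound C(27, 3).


Each vertex corresponds to some choice of n active constraints out of m, so the number of vertices is at most C(m, n) = m! / (n!(m-n)!).
m = 27, n = 3
Numerator: 27 * 26 * 25
Denominator: 3! = 6
C(27, 3) = 2925


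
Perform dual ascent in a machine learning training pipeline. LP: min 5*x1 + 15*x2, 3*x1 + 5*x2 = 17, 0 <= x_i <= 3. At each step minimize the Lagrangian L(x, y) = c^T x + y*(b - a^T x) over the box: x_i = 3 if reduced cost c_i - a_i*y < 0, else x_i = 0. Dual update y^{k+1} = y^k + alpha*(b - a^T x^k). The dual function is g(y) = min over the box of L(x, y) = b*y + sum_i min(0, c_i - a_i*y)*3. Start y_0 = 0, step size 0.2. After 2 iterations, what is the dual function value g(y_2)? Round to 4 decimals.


Dual ascent for LP: min 5*x1 + 15*x2, 3*x1 + 5*x2 = 17, 0 <= x_i <= 3
Step 1: y^k = 0.0, reduced costs: (5.0, 15.0)
  x^k = (0.0, 0.0), subgradient = b - a^T x = 17.0
  y^{k+1} = 0.0 + 0.2*17.0 = 3.4
Step 2: y^k = 3.4, reduced costs: (-5.2, -2.0)
  x^k = (3.0, 3.0), subgradient = b - a^T x = -7.0
  y^{k+1} = 3.4 + 0.2*-7.0 = 2.0
Dual objective at y_2 = 2.0: reduced costs (-1.0, 5.0), box minimizer x = (3.0, 0.0)
g(y_2) = b*y + (c1 - a1*y)*x1 + (c2 - a2*y)*x2 = 17*2.0 + (-1.0)*3.0 + 5.0*0.0 = 34.0 - 3.0 + 0.0 = 31.0


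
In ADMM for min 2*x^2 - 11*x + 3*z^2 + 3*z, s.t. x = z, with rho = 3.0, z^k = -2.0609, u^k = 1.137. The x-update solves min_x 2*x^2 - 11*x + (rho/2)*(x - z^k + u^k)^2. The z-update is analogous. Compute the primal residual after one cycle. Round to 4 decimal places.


ADMM iteration with rho = 3.0, z^k = -2.0609, u^k = 1.137
Step 1: x-update.
Minimize 2*x^2 - 11*x + (3.0/2)*(x + 2.0609 + 1.137)^2
FOC: (2*2 + 3.0)*x = 11 + 3.0*(-2.0609 - 1.137)
x^{k+1} = 0.2009
Step 2: z-update.
Minimize 3*z^2 + 3*z + (3.0/2)*(0.2009 - z + 1.137)^2
FOC: (2*3 + 3.0)*z = -3 + 3.0*(0.2009 + 1.137)
z^{k+1} = 0.1126
Step 3: u-update.
u^{k+1} = 1.137 + 0.2009 - 0.1126 = 1.2253
Step 4: Primal residual = |0.2009 - 0.1126| = 0.0883


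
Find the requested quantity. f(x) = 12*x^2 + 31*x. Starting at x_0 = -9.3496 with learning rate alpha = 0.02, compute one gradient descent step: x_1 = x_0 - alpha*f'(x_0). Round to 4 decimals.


We compute the gradient at x_0 and apply the update.
f'(x) = 24*x + 31
f'(-9.3496) = 24*-9.3496 + 31 = -193.3904
x_1 = -9.3496 - 0.02*-193.3904 = -5.4818


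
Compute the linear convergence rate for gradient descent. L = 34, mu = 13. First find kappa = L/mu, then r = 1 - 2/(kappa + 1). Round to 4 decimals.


Step 1: Compute the condition number.
kappa = L/mu = 34/13 = 2.6154
Step 2: Compute the convergence rate.
r = 1 - 2/(kappa + 1) = 1 - 2*mu/(L + mu) = (L - mu)/(L + mu) = 21/47 = 0.4468


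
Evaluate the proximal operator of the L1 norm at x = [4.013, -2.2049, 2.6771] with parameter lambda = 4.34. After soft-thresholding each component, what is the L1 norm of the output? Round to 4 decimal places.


Soft-thresholding with lambda = 4.34:
prox(4.013) = sign(4.013)*max(|4.013| - 4.34, 0) = 0.0
prox(-2.2049) = sign(-2.2049)*max(|-2.2049| - 4.34, 0) = 0.0
prox(2.6771) = sign(2.6771)*max(|2.6771| - 4.34, 0) = 0.0
prox(x) = [0.0, 0.0, 0.0]
||prox(x)||_1 = 0.0 + 0.0 + 0.0 = 0.0


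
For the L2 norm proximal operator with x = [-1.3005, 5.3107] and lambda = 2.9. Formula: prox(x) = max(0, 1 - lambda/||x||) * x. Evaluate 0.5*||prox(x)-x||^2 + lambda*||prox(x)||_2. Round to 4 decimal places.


Step 1: Compute ||x||.
||x|| = 5.4676
Step 2: Compute scaling factor.
scale = max(0, 1 - 2.9/5.4676) = 0.4696
Step 3: prox(x) = [-0.6107, 2.4939]
||prox(x)|| = 2.5676
Step 4: Proximal objective.
0.5*||prox-x||^2 = 4.205
lambda*||prox|| = 7.446
Total = 11.6511


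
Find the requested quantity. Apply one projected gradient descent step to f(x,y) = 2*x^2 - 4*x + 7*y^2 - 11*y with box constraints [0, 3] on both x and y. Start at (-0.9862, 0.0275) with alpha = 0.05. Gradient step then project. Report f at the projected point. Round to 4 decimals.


Step 1: Compute gradient at (-0.9862, 0.0275).
grad_x = 2*2*-0.9862 - 4 = -7.9448
grad_y = 2*7*0.0275 - 11 = -10.615
Step 2: Gradient step.
x_raw = -0.9862 - 0.05*-7.9448 = -0.589
y_raw = 0.0275 - 0.05*-10.615 = 0.5583
Step 3: Project onto [0, 3].
x_proj = clip(-0.589) = 0.0
y_proj = clip(0.5583) = 0.5583
Step 4: Evaluate f.
f(0.0, 0.5583) = -3.9592


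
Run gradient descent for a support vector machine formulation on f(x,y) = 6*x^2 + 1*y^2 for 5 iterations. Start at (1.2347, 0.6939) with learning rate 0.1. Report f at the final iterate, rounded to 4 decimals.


Gradient descent on f(x,y) = 6*x^2 + 1*y^2.
Starting point: (1.2347, 0.6939), alpha = 0.1
Step 1: grad_x = 2*6*1.2347 = 14.8164, grad_y = 2*1*0.6939 = 1.3878
  x_1 = 1.2347 - 0.1*14.8164 = -0.2469
  y_1 = 0.6939 - 0.1*1.3878 = 0.5551
Step 2: grad_x = 2*6*-0.2469 = -2.9633, grad_y = 2*1*0.5551 = 1.1102
  x_2 = -0.2469 - 0.1*-2.9633 = 0.0494
  y_2 = 0.5551 - 0.1*1.1102 = 0.4441
Step 3: grad_x = 2*6*0.0494 = 0.5927, grad_y = 2*1*0.4441 = 0.8882
  x_3 = 0.0494 - 0.1*0.5927 = -0.0099
  y_3 = 0.4441 - 0.1*0.8882 = 0.3553
Step 4: grad_x = 2*6*-0.0099 = -0.1185, grad_y = 2*1*0.3553 = 0.7106
  x_4 = -0.0099 - 0.1*-0.1185 = 0.002
  y_4 = 0.3553 - 0.1*0.7106 = 0.2842
Step 5: grad_x = 2*6*0.002 = 0.0237, grad_y = 2*1*0.2842 = 0.5684
  x_5 = 0.002 - 0.1*0.0237 = -0.0004
  y_5 = 0.2842 - 0.1*0.5684 = 0.2274
f(-0.0004, 0.2274) = 6*(-0.0004)^2 + 1*0.2274^2 = 0.0517


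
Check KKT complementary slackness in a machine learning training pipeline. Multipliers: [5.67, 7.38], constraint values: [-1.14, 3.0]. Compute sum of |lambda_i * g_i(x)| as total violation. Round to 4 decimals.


KKT complementary slackness check:
lambda_1 * g_1 = 5.67 * -1.14 = -6.4638
lambda_2 * g_2 = 7.38 * 3.0 = 22.14
Total violation = 6.4638 + 22.14 = 28.6038


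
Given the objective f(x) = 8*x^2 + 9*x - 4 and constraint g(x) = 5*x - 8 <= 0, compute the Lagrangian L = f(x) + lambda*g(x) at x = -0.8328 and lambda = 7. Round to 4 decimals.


Step 1: Evaluate f(x).
f(-0.8328) = 8*(-0.8328)^2 + 9*(-0.8328) - 4 = -5.9468
Step 2: Evaluate g(x).
g(-0.8328) = 5*-0.8328 - 8 = -12.164
Step 3: Compute Lagrangian.
L = -5.9468 + 7*-12.164 = -91.0948


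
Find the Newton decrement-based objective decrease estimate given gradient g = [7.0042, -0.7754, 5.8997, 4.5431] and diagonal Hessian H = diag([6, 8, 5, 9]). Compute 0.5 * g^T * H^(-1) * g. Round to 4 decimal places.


Step 1: H is diagonal, so H^(-1) * g = [1.1674, -0.0969, 1.1799, 0.5048].
Step 2: g^T H^(-1) g = sum_i g_i^2 / H_ii
  = (7.0042)^2/6 + (-0.7754)^2/8 + (5.8997)^2/5 + (4.5431)^2/9
  = 8.1765 + 0.0752 + 6.9613 + 2.2933 = 17.5062
Step 3: Objective decrease = 0.5 * g^T H^(-1) g = 8.7531


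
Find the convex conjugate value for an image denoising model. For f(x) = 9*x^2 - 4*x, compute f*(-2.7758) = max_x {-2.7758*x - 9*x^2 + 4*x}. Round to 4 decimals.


f*(y) = sup_x {y*x - a*x^2 - b*x} = sup_x {(y-b)*x - a*x^2}
FOC: (y - b) - 2a*x = 0 => x* = (y - b)/(2a)
x* = (-2.7758 + 4)/(2*9) = 0.068
f*(-2.7758) = (y-b)^2/(4a) = (-2.7758 + 4)^2/(4*9)
= 1.4987/36 = 0.0416


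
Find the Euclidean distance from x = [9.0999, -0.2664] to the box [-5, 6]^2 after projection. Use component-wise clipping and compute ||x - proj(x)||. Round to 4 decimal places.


Project each component onto [-5, 6].
clip(9.0999) = 6.0, clip(-0.2664) = -0.2664
Projection = [6.0, -0.2664]
Squared diffs: [9.6094, 0.0]
Distance = sqrt(9.6094) = 3.0999


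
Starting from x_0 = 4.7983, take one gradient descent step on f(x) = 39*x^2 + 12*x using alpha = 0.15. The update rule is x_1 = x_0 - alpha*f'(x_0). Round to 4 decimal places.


We compute the gradient at x_0 and apply the update.
f'(x) = 78*x + 12
f'(4.7983) = 78*4.7983 + 12 = 386.2674
x_1 = 4.7983 - 0.15*386.2674 = -53.1418


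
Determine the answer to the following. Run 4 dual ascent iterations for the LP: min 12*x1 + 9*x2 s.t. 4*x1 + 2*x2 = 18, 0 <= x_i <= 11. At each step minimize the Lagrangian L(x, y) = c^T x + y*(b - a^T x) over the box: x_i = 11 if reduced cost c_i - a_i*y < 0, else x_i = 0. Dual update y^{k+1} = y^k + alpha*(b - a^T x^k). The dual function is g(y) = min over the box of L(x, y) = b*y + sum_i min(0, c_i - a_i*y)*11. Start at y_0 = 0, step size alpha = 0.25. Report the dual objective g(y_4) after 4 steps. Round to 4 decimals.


Dual ascent for LP: min 12*x1 + 9*x2, 4*x1 + 2*x2 = 18, 0 <= x_i <= 11
Step 1: y^k = 0.0, reduced costs: (12.0, 9.0)
  x^k = (0.0, 0.0), subgradient = b - a^T x = 18.0
  y^{k+1} = 0.0 + 0.25*18.0 = 4.5
Step 2: y^k = 4.5, reduced costs: (-6.0, 0.0)
  x^k = (11.0, 0.0), subgradient = b - a^T x = -26.0
  y^{k+1} = 4.5 + 0.25*-26.0 = -2.0
Step 3: y^k = -2.0, reduced costs: (20.0, 13.0)
  x^k = (0.0, 0.0), subgradient = b - a^T x = 18.0
  y^{k+1} = -2.0 + 0.25*18.0 = 2.5
Step 4: y^k = 2.5, reduced costs: (2.0, 4.0)
  x^k = (0.0, 0.0), subgradient = b - a^T x = 18.0
  y^{k+1} = 2.5 + 0.25*18.0 = 7.0
Dual objective at y_4 = 7.0: reduced costs (-16.0, -5.0), box minimizer x = (11.0, 11.0)
g(y_4) = b*y + (c1 - a1*y)*x1 + (c2 - a2*y)*x2 = 18*7.0 + (-16.0)*11.0 + (-5.0)*11.0 = 126.0 - 176.0 - 55.0 = -105.0


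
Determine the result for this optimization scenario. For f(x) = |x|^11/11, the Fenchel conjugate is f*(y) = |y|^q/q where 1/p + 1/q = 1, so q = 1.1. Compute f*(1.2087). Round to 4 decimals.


The conjugate exponent q satisfies 1/p + 1/q = 1.
p = 11, so q = 11/(11 - 1) = 1.1
|y|^q = 1.2087^1.1 = 1.2318
f*(1.2087) = 1.2318 / 1.1 = 1.1198


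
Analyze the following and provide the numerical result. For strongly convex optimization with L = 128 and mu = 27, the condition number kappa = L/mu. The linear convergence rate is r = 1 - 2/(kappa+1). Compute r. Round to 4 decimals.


Step 1: Compute the condition number.
kappa = L/mu = 128/27 = 4.7407
Step 2: Compute the convergence rate.
r = 1 - 2/(kappa + 1) = 1 - 2*mu/(L + mu) = (L - mu)/(L + mu) = 101/155 = 0.6516


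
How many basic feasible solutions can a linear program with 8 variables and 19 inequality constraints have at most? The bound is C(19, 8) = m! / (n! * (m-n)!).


Each vertex corresponds to some choice of n active constraints out of m, so the number of vertices is at most C(m, n) = m! / (n!(m-n)!).
m = 19, n = 8
Numerator: 19 * 18 * 17 * 16 * 15 * 14 * 13 * 12
Denominator: 8! = 40320
C(19, 8) = 75582


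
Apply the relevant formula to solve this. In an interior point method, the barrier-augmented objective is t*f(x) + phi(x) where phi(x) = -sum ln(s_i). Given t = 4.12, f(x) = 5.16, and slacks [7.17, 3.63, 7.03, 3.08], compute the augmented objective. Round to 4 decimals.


Step 1: Compute log-barrier.
ln values: [1.9699, 1.2892, 1.9502, 1.1249]
phi = -(1.9699 + 1.2892 + 1.9502 + 1.1249) = -6.3343
Step 2: Compute augmented objective.
t*f(x) = 4.12*5.16 = 21.2592
Total = 21.2592 - 6.3343 = 14.9249


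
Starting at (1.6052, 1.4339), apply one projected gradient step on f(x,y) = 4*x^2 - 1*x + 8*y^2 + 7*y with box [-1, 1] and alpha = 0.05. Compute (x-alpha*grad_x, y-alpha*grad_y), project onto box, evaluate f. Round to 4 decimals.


Step 1: Compute gradient at (1.6052, 1.4339).
grad_x = 2*4*1.6052 - 1 = 11.8416
grad_y = 2*8*1.4339 + 7 = 29.9424
Step 2: Gradient step.
x_raw = 1.6052 - 0.05*11.8416 = 1.0131
y_raw = 1.4339 - 0.05*29.9424 = -0.0632
Step 3: Project onto [-1, 1].
x_proj = clip(1.0131) = 1.0
y_proj = clip(-0.0632) = -0.0632
Step 4: Evaluate f.
f(1.0, -0.0632) = 2.5894


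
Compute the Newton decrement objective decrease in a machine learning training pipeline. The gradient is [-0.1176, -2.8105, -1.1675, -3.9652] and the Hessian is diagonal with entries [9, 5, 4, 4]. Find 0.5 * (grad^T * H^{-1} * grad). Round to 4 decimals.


Step 1: H is diagonal, so H^(-1) * g = [-0.0131, -0.5621, -0.2919, -0.9913].
Step 2: g^T H^(-1) g = sum_i g_i^2 / H_ii
  = (-0.1176)^2/9 + (-2.8105)^2/5 + (-1.1675)^2/4 + (-3.9652)^2/4
  = 0.0015 + 1.5798 + 0.3408 + 3.9307 = 5.8528
Step 3: Objective decrease = 0.5 * g^T H^(-1) g = 2.9264


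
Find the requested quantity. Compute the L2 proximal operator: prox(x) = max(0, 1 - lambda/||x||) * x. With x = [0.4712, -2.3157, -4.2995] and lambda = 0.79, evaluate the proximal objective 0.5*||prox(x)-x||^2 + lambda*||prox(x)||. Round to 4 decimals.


Step 1: Compute ||x||.
||x|| = 4.9061
Step 2: Compute scaling factor.
scale = max(0, 1 - 0.79/4.9061) = 0.839
Step 3: prox(x) = [0.3953, -1.9428, -3.6072]
||prox(x)|| = 4.1161
Step 4: Proximal objective.
0.5*||prox-x||^2 = 0.3121
lambda*||prox|| = 3.2517
Total = 3.5638


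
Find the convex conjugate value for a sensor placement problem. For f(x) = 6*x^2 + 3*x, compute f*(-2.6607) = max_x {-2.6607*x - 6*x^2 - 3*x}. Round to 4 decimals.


f*(y) = sup_x {y*x - a*x^2 - b*x} = sup_x {(y-b)*x - a*x^2}
FOC: (y - b) - 2a*x = 0 => x* = (y - b)/(2a)
x* = (-2.6607 - 3)/(2*6) = -0.4717
f*(-2.6607) = (y-b)^2/(4a) = (-2.6607 - 3)^2/(4*6)
= 32.0435/24 = 1.3351


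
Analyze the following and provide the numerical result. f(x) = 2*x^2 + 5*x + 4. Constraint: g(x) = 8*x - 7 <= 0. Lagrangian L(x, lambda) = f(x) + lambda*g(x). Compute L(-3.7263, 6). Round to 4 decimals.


Step 1: Evaluate f(x).
f(-3.7263) = 2*(-3.7263)^2 + 5*(-3.7263) + 4 = 13.1391
Step 2: Evaluate g(x).
g(-3.7263) = 8*-3.7263 - 7 = -36.8104
Step 3: Compute Lagrangian.
L = 13.1391 + 6*-36.8104 = -207.7233


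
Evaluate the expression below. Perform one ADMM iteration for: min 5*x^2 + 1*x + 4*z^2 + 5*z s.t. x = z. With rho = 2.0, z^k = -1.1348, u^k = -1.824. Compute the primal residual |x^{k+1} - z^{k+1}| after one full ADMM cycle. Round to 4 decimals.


ADMM iteration with rho = 2.0, z^k = -1.1348, u^k = -1.824
Step 1: x-update.
Minimize 5*x^2 + 1*x + (2.0/2)*(x + 1.1348 - 1.824)^2
FOC: (2*5 + 2.0)*x = -1 + 2.0*(-1.1348 + 1.824)
x^{k+1} = 0.0315
Step 2: z-update.
Minimize 4*z^2 + 5*z + (2.0/2)*(0.0315 - z - 1.824)^2
FOC: (2*4 + 2.0)*z = -5 + 2.0*(0.0315 - 1.824)
z^{k+1} = -0.8585
Step 3: u-update.
u^{k+1} = -1.824 + 0.0315 + 0.8585 = -0.934
Step 4: Primal residual = |0.0315 + 0.8585| = 0.89


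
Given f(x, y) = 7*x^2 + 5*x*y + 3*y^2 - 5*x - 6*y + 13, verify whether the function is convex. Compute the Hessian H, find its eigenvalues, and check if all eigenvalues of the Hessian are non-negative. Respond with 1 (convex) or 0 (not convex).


The Hessian of f(x,y) = 7*x^2 + 5*x*y + 3*y^2 - 5*x - 6*y + 13 is:
H = [[14, 5], [5, 6]]
Trace = 14 + 6 = 20
Determinant = 14*6 - (5)^2 = 59
Discriminant = (20)^2 - 4*59 = 164.0
Eigenvalues: lambda_1 = 3.5969, lambda_2 = 16.4031
The function is convex.

1


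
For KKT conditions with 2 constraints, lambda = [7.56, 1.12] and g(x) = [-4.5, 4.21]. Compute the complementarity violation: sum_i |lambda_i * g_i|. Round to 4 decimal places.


KKT complementary slackness check:
lambda_1 * g_1 = 7.56 * -4.5 = -34.02
lambda_2 * g_2 = 1.12 * 4.21 = 4.7152
Total violation = 34.02 + 4.7152 = 38.7352


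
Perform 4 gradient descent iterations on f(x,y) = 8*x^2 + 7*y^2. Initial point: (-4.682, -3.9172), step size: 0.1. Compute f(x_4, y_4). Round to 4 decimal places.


Gradient descent on f(x,y) = 8*x^2 + 7*y^2.
Starting point: (-4.682, -3.9172), alpha = 0.1
Step 1: grad_x = 2*8*-4.682 = -74.912, grad_y = 2*7*-3.9172 = -54.8408
  x_1 = -4.682 - 0.1*-74.912 = 2.8092
  y_1 = -3.9172 - 0.1*-54.8408 = 1.5669
Step 2: grad_x = 2*8*2.8092 = 44.9472, grad_y = 2*7*1.5669 = 21.9363
  x_2 = 2.8092 - 0.1*44.9472 = -1.6855
  y_2 = 1.5669 - 0.1*21.9363 = -0.6268
Step 3: grad_x = 2*8*-1.6855 = -26.9683, grad_y = 2*7*-0.6268 = -8.7745
  x_3 = -1.6855 - 0.1*-26.9683 = 1.0113
  y_3 = -0.6268 - 0.1*-8.7745 = 0.2507
Step 4: grad_x = 2*8*1.0113 = 16.181, grad_y = 2*7*0.2507 = 3.5098
  x_4 = 1.0113 - 0.1*16.181 = -0.6068
  y_4 = 0.2507 - 0.1*3.5098 = -0.1003
f(-0.6068, -0.1003) = 8*(-0.6068)^2 + 7*(-0.1003)^2 = 3.0159


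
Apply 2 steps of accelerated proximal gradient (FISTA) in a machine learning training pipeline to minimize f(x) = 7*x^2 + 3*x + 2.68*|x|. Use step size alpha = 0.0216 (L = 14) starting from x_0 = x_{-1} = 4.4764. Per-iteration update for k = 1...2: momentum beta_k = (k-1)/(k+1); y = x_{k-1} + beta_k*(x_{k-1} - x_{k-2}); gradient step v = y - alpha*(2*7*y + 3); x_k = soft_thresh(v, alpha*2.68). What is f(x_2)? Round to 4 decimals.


FISTA on f(x) = 7*x^2 + 3*x + 2.68*|x|
L = 14, alpha = 0.0216
Iteration 1: beta = 0.0, y = 4.4764 + 0.0*(4.4764 - 4.4764) = 4.4764
  grad(y) = 65.6696, v = y - alpha*grad = 3.0579
  prox(v) = soft_thresh(3.0579, 0.0579) = 3.0
Iteration 2: beta = 0.3333, y = 3.0 + 0.3333*(3.0 - 4.4764) = 2.5079
  grad(y) = 38.111, v = y - alpha*grad = 1.6847
  prox(v) = soft_thresh(1.6847, 0.0579) = 1.6268
f(x_2) = 7*1.6268^2 + 3*1.6268 + 2.68*|1.6268| = 27.7669


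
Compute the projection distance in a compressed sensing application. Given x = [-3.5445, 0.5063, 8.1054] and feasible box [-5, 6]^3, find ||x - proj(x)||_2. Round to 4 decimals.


Project each component onto [-5, 6].
clip(-3.5445) = -3.5445, clip(0.5063) = 0.5063, clip(8.1054) = 6.0
Projection = [-3.5445, 0.5063, 6.0]
Squared diffs: [0.0, 0.0, 4.4327]
Distance = sqrt(4.4327) = 2.1054


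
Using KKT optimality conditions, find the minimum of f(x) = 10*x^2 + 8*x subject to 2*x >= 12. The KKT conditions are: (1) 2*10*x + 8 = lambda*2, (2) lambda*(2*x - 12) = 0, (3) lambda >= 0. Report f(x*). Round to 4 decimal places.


Step 1: Try lambda = 0 (constraint inactive).
x_unc = -8/(2*10) = -0.4
Check: 2*-0.4 = -0.8 < 12 -- violated!
Step 2: Constraint must be active: 2*x = 12
x* = 12/2 = 6.0
lambda = (2*10*6.0 + 8)/2 = 64.0
Step 3: Compute optimal value.
f(x*) = 10*6.0^2 + 8*6.0 = 408.0


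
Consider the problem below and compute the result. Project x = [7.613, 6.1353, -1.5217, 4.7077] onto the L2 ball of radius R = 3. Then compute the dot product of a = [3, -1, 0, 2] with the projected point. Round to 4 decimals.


Step 1: Compute ||x|| (intermediates to 6 decimals).
||x|| = sqrt(7.613^2 + 6.1353^2 + (-1.5217)^2 + 4.7077^2) = 10.957996
Step 2: Project.
Since ||x|| > R, scale = R/||x|| = 3/10.957996 = 0.273773, proj(x) = scale * x
proj(x) = [2.084234, 1.679679, -0.4166, 1.288841]
Step 3: Dot product.
a^T * proj(x) = 3*2.084234 - 1*1.679679 + 0*(-0.4166) + 2*1.288841 = 7.1507


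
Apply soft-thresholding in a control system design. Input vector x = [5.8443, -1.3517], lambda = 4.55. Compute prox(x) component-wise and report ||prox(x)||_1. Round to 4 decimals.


Soft-thresholding with lambda = 4.55:
prox(5.8443) = sign(5.8443)*max(|5.8443| - 4.55, 0) = 1.2943
prox(-1.3517) = sign(-1.3517)*max(|-1.3517| - 4.55, 0) = 0.0
prox(x) = [1.2943, 0.0]
||prox(x)||_1 = 1.2943 + 0.0 = 1.2943


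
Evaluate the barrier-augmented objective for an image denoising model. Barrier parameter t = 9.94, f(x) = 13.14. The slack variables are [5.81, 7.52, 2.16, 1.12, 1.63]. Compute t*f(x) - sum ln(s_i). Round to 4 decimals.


Step 1: Compute log-barrier.
ln values: [1.7596, 2.0176, 0.7701, 0.1133, 0.4886]
phi = -(1.7596 + 2.0176 + 0.7701 + 0.1133 + 0.4886) = -5.1492
Step 2: Compute augmented objective.
t*f(x) = 9.94*13.14 = 130.6116
Total = 130.6116 - 5.1492 = 125.4624


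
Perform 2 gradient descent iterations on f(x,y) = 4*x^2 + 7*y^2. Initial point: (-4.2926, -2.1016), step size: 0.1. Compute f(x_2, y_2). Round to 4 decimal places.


Gradient descent on f(x,y) = 4*x^2 + 7*y^2.
Starting point: (-4.2926, -2.1016), alpha = 0.1
Step 1: grad_x = 2*4*-4.2926 = -34.3408, grad_y = 2*7*-2.1016 = -29.4224
  x_1 = -4.2926 - 0.1*-34.3408 = -0.8585
  y_1 = -2.1016 - 0.1*-29.4224 = 0.8406
Step 2: grad_x = 2*4*-0.8585 = -6.8682, grad_y = 2*7*0.8406 = 11.769
  x_2 = -0.8585 - 0.1*-6.8682 = -0.1717
  y_2 = 0.8406 - 0.1*11.769 = -0.3363
f(-0.1717, -0.3363) = 4*(-0.1717)^2 + 7*(-0.3363)^2 = 0.9094


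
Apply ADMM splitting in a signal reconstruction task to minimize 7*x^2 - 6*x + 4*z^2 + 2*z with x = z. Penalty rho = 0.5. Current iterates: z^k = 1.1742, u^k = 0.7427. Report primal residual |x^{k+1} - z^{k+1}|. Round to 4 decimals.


ADMM iteration with rho = 0.5, z^k = 1.1742, u^k = 0.7427
Step 1: x-update.
Minimize 7*x^2 - 6*x + (0.5/2)*(x - 1.1742 + 0.7427)^2
FOC: (2*7 + 0.5)*x = 6 + 0.5*(1.1742 - 0.7427)
x^{k+1} = 0.4287
Step 2: z-update.
Minimize 4*z^2 + 2*z + (0.5/2)*(0.4287 - z + 0.7427)^2
FOC: (2*4 + 0.5)*z = -2 + 0.5*(0.4287 + 0.7427)
z^{k+1} = -0.1664
Step 3: u-update.
u^{k+1} = 0.7427 + 0.4287 + 0.1664 = 1.3378
Step 4: Primal residual = |0.4287 + 0.1664| = 0.5951


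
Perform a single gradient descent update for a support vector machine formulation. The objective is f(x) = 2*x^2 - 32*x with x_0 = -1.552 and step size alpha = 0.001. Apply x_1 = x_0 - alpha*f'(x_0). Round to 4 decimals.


We compute the gradient at x_0 and apply the update.
f'(x) = 4*x - 32
f'(-1.552) = 4*-1.552 - 32 = -38.208
x_1 = -1.552 - 0.001*-38.208 = -1.5138


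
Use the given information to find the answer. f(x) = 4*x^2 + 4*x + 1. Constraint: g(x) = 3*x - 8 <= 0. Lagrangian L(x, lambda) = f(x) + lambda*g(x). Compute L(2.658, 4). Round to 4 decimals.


Step 1: Evaluate f(x).
f(2.658) = 4*2.658^2 + 4*2.658 + 1 = 39.8919
Step 2: Evaluate g(x).
g(2.658) = 3*2.658 - 8 = -0.026
Step 3: Compute Lagrangian.
L = 39.8919 + 4*-0.026 = 39.7879


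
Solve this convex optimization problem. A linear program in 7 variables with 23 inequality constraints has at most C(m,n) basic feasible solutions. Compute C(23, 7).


Each vertex corresponds to some choice of n active constraints out of m, so the number of vertices is at most C(m, n) = m! / (n!(m-n)!).
m = 23, n = 7
Numerator: 23 * 22 * 21 * 20 * 19 * 18 * 17
Denominator: 7! = 5040
C(23, 7) = 245157


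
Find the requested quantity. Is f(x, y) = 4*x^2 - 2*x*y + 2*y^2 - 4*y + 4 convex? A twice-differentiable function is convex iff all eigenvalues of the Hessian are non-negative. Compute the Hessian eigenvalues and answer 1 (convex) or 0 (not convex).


The Hessian of f(x,y) = 4*x^2 - 2*x*y + 2*y^2 - 4*y + 4 is:
H = [[8, -2], [-2, 4]]
Trace = 8 + 4 = 12
Determinant = 8*4 - (-2)^2 = 28
Discriminant = (12)^2 - 4*28 = 32.0
Eigenvalues: lambda_1 = 3.1716, lambda_2 = 8.8284
The function is convex.

1


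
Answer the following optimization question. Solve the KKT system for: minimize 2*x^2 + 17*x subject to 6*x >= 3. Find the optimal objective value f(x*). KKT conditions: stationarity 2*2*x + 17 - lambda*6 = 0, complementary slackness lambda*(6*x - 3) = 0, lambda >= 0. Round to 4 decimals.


Step 1: Try lambda = 0 (constraint inactive).
x_unc = -17/(2*2) = -4.25
Check: 6*-4.25 = -25.5 < 3 -- violated!
Step 2: Constraint must be active: 6*x = 3
x* = 3/6 = 0.5
lambda = (2*2*0.5 + 17)/6 = 3.1667
Step 3: Compute optimal value.
f(x*) = 2*0.5^2 + 17*0.5 = 9.0


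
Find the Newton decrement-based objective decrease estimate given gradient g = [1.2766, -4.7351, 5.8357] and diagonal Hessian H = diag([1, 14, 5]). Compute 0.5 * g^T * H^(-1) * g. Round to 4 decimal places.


Step 1: H is diagonal, so H^(-1) * g = [1.2766, -0.3382, 1.1671].
Step 2: g^T H^(-1) g = sum_i g_i^2 / H_ii
  = (1.2766)^2/1 + (-4.7351)^2/14 + (5.8357)^2/5
  = 1.6297 + 1.6015 + 6.8111 = 10.0423
Step 3: Objective decrease = 0.5 * g^T H^(-1) g = 5.0211
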